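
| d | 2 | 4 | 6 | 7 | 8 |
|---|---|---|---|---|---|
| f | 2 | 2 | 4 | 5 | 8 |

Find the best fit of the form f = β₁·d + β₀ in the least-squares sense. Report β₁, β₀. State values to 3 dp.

β₁ = 0.931, β₀ = -0.828

From the data, Σd·d = 169, Σd = 27, Σ1 = 5.
And Σd·f = 135, Σf = 21.
Normal equations: [[169, 27]; [27, 5]]·[β₁, β₀]ᵀ = [135, 21]ᵀ.
det = 169·5 − 27² = 116.
β₁ = (135·5 − 27·21)/116 = 27/29; β₀ = (169·21 − 27·135)/116 = -24/29.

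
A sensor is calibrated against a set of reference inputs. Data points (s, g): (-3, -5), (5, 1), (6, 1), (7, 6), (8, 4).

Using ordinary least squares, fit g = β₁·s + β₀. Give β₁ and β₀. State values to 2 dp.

β₁ = 0.88, β₀ = -2.64

Sums needed: Σs·s = 183, Σs = 23, Σ1 = 5.
Moment sums: Σs·g = 100, Σg = 7.
Determinant 183·5 − 23² = 386.
β₁ = (100·5 − 23·7)/386 = 339/386; β₀ = (183·7 − 23·100)/386 = -1019/386.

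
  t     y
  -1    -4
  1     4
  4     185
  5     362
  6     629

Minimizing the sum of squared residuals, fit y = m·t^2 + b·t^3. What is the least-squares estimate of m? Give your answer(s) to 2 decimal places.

From the data, Σt^2·t^2 = 2179, Σt^2·t^3 = 11925, Σt^3·t^3 = 66379.
And Σt^2·y = 34654, Σt^3·y = 192962.
XᵀX·[m, b]ᵀ = Xᵀy becomes [[2179, 11925]; [11925, 66379]]·[m, b]ᵀ = [34654, 192962]ᵀ.
Eliminating b: 66379·(row 1) − 11925·(row 2) gives 2434216·m = 66379·34654 − 11925·192962 = -773984, so m = -96748/304277.
Then b = (192962 − 11925·(-96748/304277))/66379 = 901906/304277.

m = -0.32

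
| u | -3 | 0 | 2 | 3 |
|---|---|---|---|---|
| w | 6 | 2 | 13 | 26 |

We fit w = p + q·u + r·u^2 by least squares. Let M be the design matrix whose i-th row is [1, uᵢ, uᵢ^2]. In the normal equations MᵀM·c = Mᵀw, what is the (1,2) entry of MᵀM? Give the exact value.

2

Row 1 ↔ basis 1, column 2 ↔ basis u, so (MᵀM)_{1,2} = Σᵢ u = (1)·(-3) + (1)·(0) + (1)·(2) + (1)·(3) = 2.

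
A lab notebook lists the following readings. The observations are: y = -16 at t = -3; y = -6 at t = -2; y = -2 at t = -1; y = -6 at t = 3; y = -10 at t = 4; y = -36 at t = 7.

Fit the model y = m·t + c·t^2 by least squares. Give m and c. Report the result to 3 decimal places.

Setting ∂/∂m … = 0 gives: 88·m + 398·c = -248;  398·m + 2836·c = -2148.
Eliminating c: 2836·(row 1) − 398·(row 2) gives 91164·m = 2836·(-248) − 398·(-2148) = 151576, so m = 37894/22791.
Then c = ((-2148) − 398·(37894/22791))/2836 = -22580/22791.

m = 1.663, c = -0.991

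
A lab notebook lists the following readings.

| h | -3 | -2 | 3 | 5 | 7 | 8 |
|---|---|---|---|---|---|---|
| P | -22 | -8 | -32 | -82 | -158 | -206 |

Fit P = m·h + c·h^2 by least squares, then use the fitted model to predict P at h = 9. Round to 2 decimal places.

P̂ = -257.78

AᵀA·[m, c]ᵀ = AᵀP reads: 160·m + 972·c = -3178;  972·m + 7300·c = -23494.
(Σh·h = 160, Σh·h^2 = 972, Σh^2·h^2 = 7300, Σh·P = -3178, Σh^2·P = -23494.)
Eliminating c: 7300·(row 1) − 972·(row 2) gives 223216·m = 7300·(-3178) − 972·(-23494) = -363232, so m = -22702/13951.
Then c = ((-23494) − 972·(-22702/13951))/7300 = -83753/27902.
At h = 9: P̂ = (-22702/13951)·(9) + (-83753/27902)·(81) = -7192629/27902.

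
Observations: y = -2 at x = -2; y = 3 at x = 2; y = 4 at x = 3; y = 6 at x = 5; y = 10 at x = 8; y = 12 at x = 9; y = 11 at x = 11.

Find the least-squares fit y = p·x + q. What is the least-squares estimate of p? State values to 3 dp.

p = 1.097

Entries of AᵀA: Σx·x = 308, Σx = 36, Σ1 = 7.
For Aᵀy: Σx·y = 361, Σy = 44.
Normal equations: [[308, 36]; [36, 7]]·[p, q]ᵀ = [361, 44]ᵀ.
Eliminating q: 7·(row 1) − 36·(row 2) gives 860·p = 7·361 − 36·44 = 943, so p = 943/860.
Then q = (44 − 36·(943/860))/7 = 139/215.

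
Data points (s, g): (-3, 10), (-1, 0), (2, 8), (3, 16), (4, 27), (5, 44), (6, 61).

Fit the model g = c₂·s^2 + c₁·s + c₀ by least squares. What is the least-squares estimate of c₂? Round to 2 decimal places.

c₂ = 1.55

The normal equations are: 2356·c₂ + 412·c₁ + 100·c₀ = 3994;  412·c₂ + 100·c₁ + 16·c₀ = 728;  100·c₂ + 16·c₁ + 7·c₀ = 166.
Row-reducing yields c₂ = 11369/7344, c₁ = 7481/7344, c₀ = -1339/1836.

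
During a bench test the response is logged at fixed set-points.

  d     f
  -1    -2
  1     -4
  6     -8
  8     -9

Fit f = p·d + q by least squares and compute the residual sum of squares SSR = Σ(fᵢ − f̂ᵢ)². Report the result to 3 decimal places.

SSR = 0.255

Compute the Gram sums: Σd·d = 102, Σd = 14, Σ1 = 4.
And Σd·f = -122, Σf = -23.
Δ = 102·4 − 14² = 212.
p = ((-122)·4 − 14·(-23))/212 = -83/106; q = (102·(-23) − 14·(-122))/212 = -319/106.
Residuals: 12/53, -11/53, -31/106, 29/106; SSR = 27/106.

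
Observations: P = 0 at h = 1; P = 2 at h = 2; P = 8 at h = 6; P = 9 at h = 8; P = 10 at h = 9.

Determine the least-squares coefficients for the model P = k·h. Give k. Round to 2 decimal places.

Forming MᵀM = [[186]] and MᵀP = [214]ᵀ gives MᵀM·[k]ᵀ = MᵀP.
Hence k = 214 / 186 ≈ 1.15054.

k = 1.15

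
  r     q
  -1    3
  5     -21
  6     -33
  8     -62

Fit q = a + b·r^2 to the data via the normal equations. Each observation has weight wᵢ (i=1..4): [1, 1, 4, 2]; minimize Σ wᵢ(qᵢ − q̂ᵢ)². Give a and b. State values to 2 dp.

With design matrix M, MᵀWM = [[8, 298]; [298, 14002]] and MᵀWq = [-274, -13210]ᵀ.
Δ = 8·14002 − 298² = 23212.
a = ((-274)·14002 − 298·(-13210))/23212 = 25008/5803; b = (8·(-13210) − 298·(-274))/23212 = -6007/5803.

a = 4.31, b = -1.04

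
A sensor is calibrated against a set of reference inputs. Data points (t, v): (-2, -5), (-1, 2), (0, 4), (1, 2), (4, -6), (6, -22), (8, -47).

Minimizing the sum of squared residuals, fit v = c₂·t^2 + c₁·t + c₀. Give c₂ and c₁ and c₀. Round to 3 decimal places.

Entries of AᵀA: Σt^2·t^2 = 5666, Σt^2·t = 784, Σt^2 = 122, Σt·t = 122, Σt = 16, Σ1 = 7.
Right-hand side: Σt^2·v = -3912, Σt·v = -522, Σv = -72.
So AᵀA·[c₂, c₁, c₀]ᵀ = Aᵀv: [[5666, 784, 122]; [784, 122, 16]; [122, 16, 7]]·[c₂, c₁, c₀]ᵀ = [-3912, -522, -72]ᵀ.
Inverting the 3×3 Gram matrix, [c₂, c₁, c₀]ᵀ = [-2084/2119, 3457/2119, 6624/2119]ᵀ.

c₂ = -0.983, c₁ = 1.631, c₀ = 3.126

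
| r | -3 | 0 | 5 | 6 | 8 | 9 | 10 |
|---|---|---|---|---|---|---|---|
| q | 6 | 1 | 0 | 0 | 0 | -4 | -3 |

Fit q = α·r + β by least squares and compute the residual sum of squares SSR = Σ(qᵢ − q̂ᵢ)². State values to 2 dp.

Entries of XᵀX: Σr·r = 315, Σr = 35, Σ1 = 7.
For Xᵀq: Σr·q = -84, Σq = 0.
XᵀX·[α, β]ᵀ = Xᵀq becomes [[315, 35]; [35, 7]]·[α, β]ᵀ = [-84, 0]ᵀ.
det = 315·7 − 35² = 980.
α = ((-84)·7 − 35·0)/980 = -3/5; β = (315·0 − 35·(-84))/980 = 3.
Residuals: 6/5, -2, 0, 3/5, 9/5, -8/5, 0; SSR = 58/5.

SSR = 11.60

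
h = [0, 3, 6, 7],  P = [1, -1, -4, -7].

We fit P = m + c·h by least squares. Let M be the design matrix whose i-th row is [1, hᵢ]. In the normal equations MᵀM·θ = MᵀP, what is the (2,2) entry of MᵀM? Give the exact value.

94

Row 2 ↔ basis h, column 2 ↔ basis h, so (MᵀM)_{2,2} = Σᵢ (h)·(h) = (0)·(0) + (3)·(3) + (6)·(6) + (7)·(7) = 94.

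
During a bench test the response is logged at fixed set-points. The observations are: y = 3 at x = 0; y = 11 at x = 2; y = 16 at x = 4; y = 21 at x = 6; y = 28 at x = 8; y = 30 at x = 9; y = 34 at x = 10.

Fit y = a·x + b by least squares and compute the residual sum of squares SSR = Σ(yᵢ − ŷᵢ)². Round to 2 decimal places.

Sums needed: Σx·x = 301, Σx = 39, Σ1 = 7.
And Σx·y = 1046, Σy = 143.
So AᵀA·[a, b]ᵀ = Aᵀy: [[301, 39]; [39, 7]]·[a, b]ᵀ = [1046, 143]ᵀ.
Eliminating b: 7·(row 1) − 39·(row 2) gives 586·a = 7·1046 − 39·143 = 1745, so a = 1745/586.
Then b = (143 − 39·(1745/586))/7 = 2249/586.
Residuals: -491/586, 707/586, 147/586, -413/586, 199/586, -187/293, 225/586; SSR = 1985/586.

SSR = 3.39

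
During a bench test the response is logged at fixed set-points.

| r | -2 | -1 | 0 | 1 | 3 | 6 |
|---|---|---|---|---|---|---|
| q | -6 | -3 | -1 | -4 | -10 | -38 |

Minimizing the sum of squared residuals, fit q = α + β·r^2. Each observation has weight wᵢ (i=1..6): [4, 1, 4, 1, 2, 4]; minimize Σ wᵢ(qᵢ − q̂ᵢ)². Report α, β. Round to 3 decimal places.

Sums needed: Σwᵢ·1 = 16, Σwᵢ·r^2 = 180, Σwᵢ·r^2·r^2 = 5412.
And Σwᵢ·q = -207, Σwᵢ·r^2·q = -5755.
So AᵀWA·[α, β]ᵀ = AᵀWq: [[16, 180]; [180, 5412]]·[α, β]ᵀ = [-207, -5755]ᵀ.
Eliminating β: 5412·(row 1) − 180·(row 2) gives 54192·α = 5412·(-207) − 180·(-5755) = -84384, so α = -1758/1129.
Then β = ((-5755) − 180·(-1758/1129))/5412 = -13705/13548.

α = -1.557, β = -1.012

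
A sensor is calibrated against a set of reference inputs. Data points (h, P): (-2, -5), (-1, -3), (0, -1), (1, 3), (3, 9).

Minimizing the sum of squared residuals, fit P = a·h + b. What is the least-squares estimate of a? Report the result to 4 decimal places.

Setting ∂/∂a … = 0 gives: 15·a + 1·b = 43;  1·a + 5·b = 3.
(Σh·h = 15, Σh = 1, Σ1 = 5, Σh·P = 43, ΣP = 3.)
det = 15·5 − 1² = 74.
a = (43·5 − 1·3)/74 = 106/37; b = (15·3 − 1·43)/74 = 1/37.

a = 2.8649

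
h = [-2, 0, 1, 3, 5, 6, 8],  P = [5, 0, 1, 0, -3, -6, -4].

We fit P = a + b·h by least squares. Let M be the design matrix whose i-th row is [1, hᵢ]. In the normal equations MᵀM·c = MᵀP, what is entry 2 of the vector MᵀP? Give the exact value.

-92

Entry 2 ↔ basis h, so (MᵀP)_{2} = Σᵢ (h)·Pᵢ = (-2)·(5) + (0)·(0) + (1)·(1) + (3)·(0) + (5)·(-3) + (6)·(-6) + (8)·(-4) = -92.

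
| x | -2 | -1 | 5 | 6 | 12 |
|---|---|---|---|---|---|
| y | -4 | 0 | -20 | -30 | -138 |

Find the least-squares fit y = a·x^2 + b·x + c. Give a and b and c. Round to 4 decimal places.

a = -1.0470, b = 0.9028, c = 1.9636

MᵀM·[a, b, c]ᵀ = Mᵀy reads: 22674·a + 2060·b + 210·c = -21468;  2060·a + 210·b + 20·c = -1928;  210·a + 20·b + 5·c = -192.
Inverting the 3×3 Gram matrix, [a, b, c]ᵀ = [-334/319, 288/319, 108/55]ᵀ.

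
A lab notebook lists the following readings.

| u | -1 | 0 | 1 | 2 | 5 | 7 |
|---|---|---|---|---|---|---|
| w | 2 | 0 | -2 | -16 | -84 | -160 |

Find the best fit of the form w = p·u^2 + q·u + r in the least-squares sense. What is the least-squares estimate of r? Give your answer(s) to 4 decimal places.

r = 1.7247

XᵀX·[p, q, r]ᵀ = Xᵀw reads: 3044·p + 476·q + 80·r = -10004;  476·p + 80·q + 14·r = -1576;  80·p + 14·q + 6·r = -260.
Row-reducing yields p = -2173/741, q = -1892/741, r = 426/247.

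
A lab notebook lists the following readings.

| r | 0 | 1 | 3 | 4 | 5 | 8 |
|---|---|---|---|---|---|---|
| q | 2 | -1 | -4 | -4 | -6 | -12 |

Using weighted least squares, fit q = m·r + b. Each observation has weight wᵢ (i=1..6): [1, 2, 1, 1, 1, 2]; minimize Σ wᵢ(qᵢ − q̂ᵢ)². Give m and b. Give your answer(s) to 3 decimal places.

m = -1.622, b = 1.333

Setting ∂/∂m … = 0 gives: 180·m + 30·b = -252;  30·m + 8·b = -38.
Δ = 180·8 − 30² = 540.
m = ((-252)·8 − 30·(-38))/540 = -73/45; b = (180·(-38) − 30·(-252))/540 = 4/3.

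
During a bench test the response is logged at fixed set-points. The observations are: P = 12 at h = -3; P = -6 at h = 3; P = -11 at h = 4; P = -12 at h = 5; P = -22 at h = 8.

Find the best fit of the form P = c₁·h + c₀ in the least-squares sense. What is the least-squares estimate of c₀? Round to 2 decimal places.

c₀ = 2.70

Setting ∂/∂c₁ … = 0 gives: 123·c₁ + 17·c₀ = -334;  17·c₁ + 5·c₀ = -39.
(Σh·h = 123, Σh = 17, Σ1 = 5, Σh·P = -334, ΣP = -39.)
Determinant 123·5 − 17² = 326.
c₁ = ((-334)·5 − 17·(-39))/326 = -1007/326; c₀ = (123·(-39) − 17·(-334))/326 = 881/326.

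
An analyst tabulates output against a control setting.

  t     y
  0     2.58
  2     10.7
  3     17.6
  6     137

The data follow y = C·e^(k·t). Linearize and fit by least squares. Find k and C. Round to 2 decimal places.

k = 0.66, C = 2.64

With ln yᵢ as the transformed response and tᵢ as the regressor:
Σt = 11.0000, Σ(t)² = 49.0000, Σln y = 11.1059, Σt·ln y = 42.8641.
Equations: 49.0000·k + 11.0000·ln C = 42.8641;  11.0000·k + 4·ln C = 11.1059.
Solving (det = 75.0000): k = 0.65722, ln C = 0.96913, so C = exp(0.96913) = 2.63566.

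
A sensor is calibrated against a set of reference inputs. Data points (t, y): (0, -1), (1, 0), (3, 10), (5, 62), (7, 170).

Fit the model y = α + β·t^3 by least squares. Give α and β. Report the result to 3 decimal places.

α = -1.426, β = 0.500

Forming AᵀA = [[5, 496]; [496, 134004]] and Aᵀy = [241, 66330]ᵀ gives AᵀA·[α, β]ᵀ = Aᵀy.
Determinant 5·134004 − 496² = 424004.
α = (241·134004 − 496·66330)/424004 = -21597/15143; β = (5·66330 − 496·241)/424004 = 15151/30286.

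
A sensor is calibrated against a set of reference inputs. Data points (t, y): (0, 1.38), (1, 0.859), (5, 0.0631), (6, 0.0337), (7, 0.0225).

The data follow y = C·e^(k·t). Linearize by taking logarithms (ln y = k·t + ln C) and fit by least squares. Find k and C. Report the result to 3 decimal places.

Let Y = ln y. Fitting Y = k·t + ln C by least squares:
Σt = 19.0000, Σ(t)² = 111.0000, Σln y = -9.7774, Σt·ln y = -60.8684.
Equations: 111.0000·k + 19.0000·ln C = -60.8684;  19.0000·k + 5·ln C = -9.7774.
Δ = 111.0000·5 − (19.0000)² = 194.0000; k = (-60.8684·5 − 19.0000·-9.7774)/194.0000 = -0.61119, ln C = (111.0000·-9.7774 − 19.0000·-60.8684)/194.0000 = 0.36703, so C = exp(0.36703) = 1.44344.

k = -0.611, C = 1.443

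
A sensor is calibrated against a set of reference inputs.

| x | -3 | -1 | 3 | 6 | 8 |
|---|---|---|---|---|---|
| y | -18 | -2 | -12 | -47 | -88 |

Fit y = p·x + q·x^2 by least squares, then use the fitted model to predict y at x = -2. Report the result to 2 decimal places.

The normal system MᵀM·[p, q]ᵀ = Mᵀy is [[119, 727]; [727, 5555]]·[p, q]ᵀ = [-966, -7596]ᵀ.
Δ = 119·5555 − 727² = 132516.
p = ((-966)·5555 − 727·(-7596))/132516 = 26027/22086; q = (119·(-7596) − 727·(-966))/132516 = -33607/22086.
At x = -2: ŷ = (26027/22086)·(-2) + (-33607/22086)·(4) = -93241/11043.

ŷ = -8.44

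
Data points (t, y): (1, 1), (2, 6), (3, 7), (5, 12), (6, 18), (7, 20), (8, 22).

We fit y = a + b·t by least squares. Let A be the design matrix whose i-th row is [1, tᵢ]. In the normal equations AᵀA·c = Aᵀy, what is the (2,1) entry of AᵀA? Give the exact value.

32

Row 2 ↔ basis t, column 1 ↔ basis 1, so (AᵀA)_{2,1} = Σᵢ t = (1)·(1) + (2)·(1) + (3)·(1) + (5)·(1) + (6)·(1) + (7)·(1) + (8)·(1) = 32.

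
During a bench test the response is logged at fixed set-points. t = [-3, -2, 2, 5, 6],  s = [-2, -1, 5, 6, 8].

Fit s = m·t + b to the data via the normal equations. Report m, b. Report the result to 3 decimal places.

The normal system AᵀA·[m, b]ᵀ = Aᵀs is [[78, 8]; [8, 5]]·[m, b]ᵀ = [96, 16]ᵀ.
det = 78·5 − 8² = 326.
m = (96·5 − 8·16)/326 = 176/163; b = (78·16 − 8·96)/326 = 240/163.

m = 1.080, b = 1.472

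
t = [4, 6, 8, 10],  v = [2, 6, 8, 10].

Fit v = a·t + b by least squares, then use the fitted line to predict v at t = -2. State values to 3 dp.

v̂ = -5.200

Normal-equation sums: Σt·t = 216, Σt = 28, Σ1 = 4.
For Aᵀv: Σt·v = 208, Σv = 26.
Normal equations: [[216, 28]; [28, 4]]·[a, b]ᵀ = [208, 26]ᵀ.
Δ = 216·4 − 28² = 80.
a = (208·4 − 28·26)/80 = 13/10; b = (216·26 − 28·208)/80 = -13/5.
At t = -2: v̂ = (13/10)·(-2) + (-13/5)·(1) = -26/5.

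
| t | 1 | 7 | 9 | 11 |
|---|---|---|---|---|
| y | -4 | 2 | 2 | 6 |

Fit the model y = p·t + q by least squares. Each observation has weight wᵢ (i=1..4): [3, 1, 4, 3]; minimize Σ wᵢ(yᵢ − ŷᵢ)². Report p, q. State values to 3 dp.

p = 0.915, q = -5.119

The normal equations are: 739·p + 79·q = 272;  79·p + 11·q = 16.
(Σwᵢ·t·t = 739, Σwᵢ·t = 79, Σwᵢ·1 = 11, Σwᵢ·t·y = 272, Σwᵢ·y = 16.)
det = 739·11 − 79² = 1888.
p = (272·11 − 79·16)/1888 = 54/59; q = (739·16 − 79·272)/1888 = -302/59.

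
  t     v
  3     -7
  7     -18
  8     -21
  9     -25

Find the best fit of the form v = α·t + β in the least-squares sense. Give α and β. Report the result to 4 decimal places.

α = -2.9277, β = 2.0120

Normal-equation sums: Σt·t = 203, Σt = 27, Σ1 = 4.
Moment sums: Σt·v = -540, Σv = -71.
XᵀX·[α, β]ᵀ = Xᵀv becomes [[203, 27]; [27, 4]]·[α, β]ᵀ = [-540, -71]ᵀ.
Eliminating β: 4·(row 1) − 27·(row 2) gives 83·α = 4·(-540) − 27·(-71) = -243, so α = -243/83.
Then β = ((-71) − 27·(-243/83))/4 = 167/83.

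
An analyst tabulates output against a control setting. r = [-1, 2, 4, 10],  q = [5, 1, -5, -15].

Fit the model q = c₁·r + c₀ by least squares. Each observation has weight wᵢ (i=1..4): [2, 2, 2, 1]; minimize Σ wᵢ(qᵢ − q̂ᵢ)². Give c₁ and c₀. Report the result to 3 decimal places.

c₁ = -1.872, c₀ = 3.492

The normal system MᵀWM·[c₁, c₀]ᵀ = MᵀWq is [[142, 20]; [20, 7]]·[c₁, c₀]ᵀ = [-196, -13]ᵀ.
Eliminating c₀: 7·(row 1) − 20·(row 2) gives 594·c₁ = 7·(-196) − 20·(-13) = -1112, so c₁ = -556/297.
Then c₀ = ((-13) − 20·(-556/297))/7 = 1037/297.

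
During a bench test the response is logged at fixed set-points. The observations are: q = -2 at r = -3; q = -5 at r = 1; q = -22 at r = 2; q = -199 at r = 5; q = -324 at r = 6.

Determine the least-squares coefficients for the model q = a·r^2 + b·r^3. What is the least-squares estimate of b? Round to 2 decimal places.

From the data, Σr^2·r^2 = 2019, Σr^2·r^3 = 10691, Σr^3·r^3 = 63075.
And Σr^2·q = -16750, Σr^3·q = -94986.
AᵀA·[a, b]ᵀ = Aᵀq becomes [[2019, 10691]; [10691, 63075]]·[a, b]ᵀ = [-16750, -94986]ᵀ.
det = 2019·63075 − 10691² = 13050944.
a = ((-16750)·63075 − 10691·(-94986))/13050944 = -10252731/3262736; b = (2019·(-94986) − 10691·(-16750))/13050944 = -3175621/3262736.

b = -0.97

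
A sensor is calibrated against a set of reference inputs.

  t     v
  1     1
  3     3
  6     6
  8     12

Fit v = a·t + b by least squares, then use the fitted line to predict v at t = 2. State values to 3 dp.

v̂ = 1.793

Setting ∂/∂a … = 0 gives: 110·a + 18·b = 142;  18·a + 4·b = 22.
Eliminating b: 4·(row 1) − 18·(row 2) gives 116·a = 4·142 − 18·22 = 172, so a = 43/29.
Then b = (22 − 18·(43/29))/4 = -34/29.
At t = 2: v̂ = (43/29)·(2) + (-34/29)·(1) = 52/29.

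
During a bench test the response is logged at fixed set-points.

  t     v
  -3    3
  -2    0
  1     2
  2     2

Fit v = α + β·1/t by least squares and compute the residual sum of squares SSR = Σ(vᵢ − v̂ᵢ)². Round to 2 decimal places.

SSR = 4.29

Compute the Gram sums: Σ1 = 4, Σ1/t = 2/3, Σ1/t·1/t = 29/18.
For Aᵀv: Σv = 7, Σ1/t·v = 2.
AᵀA·[α, β]ᵀ = Aᵀv becomes [[4, 2/3]; [2/3, 29/18]]·[α, β]ᵀ = [7, 2]ᵀ.
det = 4·(29/18) − (2/3)² = 6.
α = (7·(29/18) − (2/3)·2)/6 = 179/108; β = (4·2 − (2/3)·7)/6 = 5/9.
Residuals: 55/36, -149/108, -23/108, 7/108; SSR = 463/108.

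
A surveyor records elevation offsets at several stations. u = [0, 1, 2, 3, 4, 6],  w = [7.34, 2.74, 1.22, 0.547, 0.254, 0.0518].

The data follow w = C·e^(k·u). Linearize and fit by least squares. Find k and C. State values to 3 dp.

With ln wᵢ as the transformed response and uᵢ as the regressor:
AᵀA = [[66.0000, 16.0000]; [16.0000, 6]], rhs = [-23.6481, -1.7339]ᵀ  (here Σu = 16.0000, Σ(u)² = 66.0000, Σln w = -1.7339, Σu·ln w = -23.6481).
Δ = 66.0000·6 − (16.0000)² = 140.0000; k = (-23.6481·6 − 16.0000·-1.7339)/140.0000 = -0.81533, ln C = (66.0000·-1.7339 − 16.0000·-23.6481)/140.0000 = 1.88521, so C = exp(1.88521) = 6.58776.

k = -0.815, C = 6.588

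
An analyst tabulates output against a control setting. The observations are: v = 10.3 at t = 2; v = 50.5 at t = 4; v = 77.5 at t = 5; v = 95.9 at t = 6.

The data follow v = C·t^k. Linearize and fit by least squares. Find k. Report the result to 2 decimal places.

k = 2.09

Linearized form: ln v = k·ln t + ln C. From the 4 transformed points,
XᵀX = [[8.2030, 5.4806]; [5.4806, 4]], rhs = [22.2314, 15.1677]ᵀ  (here Σln t = 5.4806, Σ(ln t)² = 8.2030, Σln v = 15.1677, Σln t·ln v = 22.2314).
Δ = 8.2030·4 − (5.4806)² = 2.7744; k = (22.2314·4 − 5.4806·15.1677)/2.7744 = 2.08937, ln C = (8.2030·15.1677 − 5.4806·22.2314)/2.7744 = 0.92915.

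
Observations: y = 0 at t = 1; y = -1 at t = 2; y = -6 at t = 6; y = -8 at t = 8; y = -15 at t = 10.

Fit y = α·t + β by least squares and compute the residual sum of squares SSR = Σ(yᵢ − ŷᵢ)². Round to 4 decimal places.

SSR = 9.1757

Entries of AᵀA: Σt·t = 205, Σt = 27, Σ1 = 5.
And Σt·y = -252, Σy = -30.
Determinant 205·5 − 27² = 296.
α = ((-252)·5 − 27·(-30))/296 = -225/148; β = (205·(-30) − 27·(-252))/296 = 327/148.
Residuals: -51/74, -25/148, 135/148, 289/148, -297/148; SSR = 679/74.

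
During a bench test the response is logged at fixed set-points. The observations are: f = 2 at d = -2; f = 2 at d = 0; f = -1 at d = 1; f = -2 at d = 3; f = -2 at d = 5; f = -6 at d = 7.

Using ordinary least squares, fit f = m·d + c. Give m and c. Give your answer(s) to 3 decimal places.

Setting ∂/∂m … = 0 gives: 88·m + 14·c = -63;  14·m + 6·c = -7.
Δ = 88·6 − 14² = 332.
m = ((-63)·6 − 14·(-7))/332 = -70/83; c = (88·(-7) − 14·(-63))/332 = 133/166.

m = -0.843, c = 0.801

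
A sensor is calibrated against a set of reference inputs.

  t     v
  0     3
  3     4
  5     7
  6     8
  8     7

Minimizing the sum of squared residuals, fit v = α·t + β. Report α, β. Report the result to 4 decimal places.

With design matrix M, MᵀM = [[134, 22]; [22, 5]] and Mᵀv = [151, 29]ᵀ.
Eliminating β: 5·(row 1) − 22·(row 2) gives 186·α = 5·151 − 22·29 = 117, so α = 39/62.
Then β = (29 − 22·(39/62))/5 = 94/31.

α = 0.6290, β = 3.0323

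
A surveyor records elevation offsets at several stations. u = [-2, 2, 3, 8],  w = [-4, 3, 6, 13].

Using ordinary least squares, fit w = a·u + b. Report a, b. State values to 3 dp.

From the data, Σu·u = 81, Σu = 11, Σ1 = 4.
Moment sums: Σu·w = 136, Σw = 18.
Eliminating b: 4·(row 1) − 11·(row 2) gives 203·a = 4·136 − 11·18 = 346, so a = 346/203.
Then b = (18 − 11·(346/203))/4 = -38/203.

a = 1.704, b = -0.187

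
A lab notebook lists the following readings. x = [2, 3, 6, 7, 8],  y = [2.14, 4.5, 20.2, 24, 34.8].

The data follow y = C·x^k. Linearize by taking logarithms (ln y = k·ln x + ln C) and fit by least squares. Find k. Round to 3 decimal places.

k = 2.009

Taking logs, ln y = k·ln x + ln C, so regress ln y on ln x.
Over the data: Σln x = 7.6089, Σ(ln x)² = 13.0084, Σln y = 11.9982, Σln x·ln y = 21.1306.
Normal system: [[13.0084, 7.6089]; [7.6089, 5]]·[k, ln C]ᵀ = [21.1306, 11.9982]ᵀ.
Δ = 13.0084·5 − (7.6089)² = 7.1473; k = (21.1306·5 − 7.6089·11.9982)/7.1473 = 2.00917, ln C = (13.0084·11.9982 − 7.6089·21.1306)/7.1473 = -0.65785.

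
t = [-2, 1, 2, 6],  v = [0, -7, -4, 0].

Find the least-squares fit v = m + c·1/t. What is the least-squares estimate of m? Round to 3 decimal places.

m = -1.327

The normal equations are: 4·m + (7/6)·c = -11;  (7/6)·m + (55/36)·c = -9.
(Σ1 = 4, Σ1/t = 7/6, Σ1/t·1/t = 55/36, Σv = -11, Σ1/t·v = -9.)
Eliminating c: (55/36)·(row 1) − (7/6)·(row 2) gives (19/4)·m = (55/36)·(-11) − (7/6)·(-9) = -227/36, so m = -227/171.
Then c = ((-9) − (7/6)·(-227/171))/(55/36) = -278/57.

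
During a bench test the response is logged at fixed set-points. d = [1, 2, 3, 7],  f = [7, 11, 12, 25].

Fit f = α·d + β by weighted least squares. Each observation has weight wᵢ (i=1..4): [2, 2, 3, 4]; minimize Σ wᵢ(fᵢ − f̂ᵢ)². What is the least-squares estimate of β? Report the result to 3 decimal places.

Sums needed: Σwᵢ·d·d = 233, Σwᵢ·d = 43, Σwᵢ·1 = 11.
Right-hand side: Σwᵢ·d·f = 866, Σwᵢ·f = 172.
Determinant 233·11 − 43² = 714.
α = (866·11 − 43·172)/714 = 355/119; β = (233·172 − 43·866)/714 = 473/119.

β = 3.975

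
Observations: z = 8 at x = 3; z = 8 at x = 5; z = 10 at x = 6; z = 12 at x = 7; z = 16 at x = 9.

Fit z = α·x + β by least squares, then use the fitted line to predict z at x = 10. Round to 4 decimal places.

Sums needed: Σx·x = 200, Σx = 30, Σ1 = 5.
Right-hand side: Σx·z = 352, Σz = 54.
det = 200·5 − 30² = 100.
α = (352·5 − 30·54)/100 = 7/5; β = (200·54 − 30·352)/100 = 12/5.
At x = 10: ẑ = (7/5)·(10) + (12/5)·(1) = 82/5.

ẑ = 16.4000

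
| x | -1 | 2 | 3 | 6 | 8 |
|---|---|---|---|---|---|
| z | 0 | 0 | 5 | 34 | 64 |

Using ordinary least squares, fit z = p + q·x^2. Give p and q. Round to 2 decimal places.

Compute the Gram sums: Σ1 = 5, Σx^2 = 114, Σx^2·x^2 = 5490.
Moment sums: Σz = 103, Σx^2·z = 5365.
det = 5·5490 − 114² = 14454.
p = (103·5490 − 114·5365)/14454 = -7690/2409; q = (5·5365 − 114·103)/14454 = 15083/14454.

p = -3.19, q = 1.04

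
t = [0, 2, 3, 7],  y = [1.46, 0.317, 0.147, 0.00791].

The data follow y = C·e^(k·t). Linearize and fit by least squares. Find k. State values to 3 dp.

k = -0.744

Taking logs, ln y = k·t + ln C, so regress ln y on t.
Sums: Σt = 12.0000, Σ(t)² = 62.0000, Σln y = -7.5274, Σt·ln y = -41.9271.
Normal system: [[62.0000, 12.0000]; [12.0000, 4]]·[k, ln C]ᵀ = [-41.9271, -7.5274]ᵀ.
Solving (det = 104.0000): k = -0.74404, ln C = 0.35027.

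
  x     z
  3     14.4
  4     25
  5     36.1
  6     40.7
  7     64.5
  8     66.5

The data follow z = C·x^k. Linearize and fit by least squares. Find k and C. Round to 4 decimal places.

Let Y = ln z. Fitting Y = k·ln x + ln C by least squares:
XᵀX = [[17.0401, 9.9115]; [9.9115, 6]], rhs = [36.6409, 21.5425]ᵀ  (here Σln x = 9.9115, Σ(ln x)² = 17.0401, Σln z = 21.5425, Σln x·ln z = 36.6409).
Solving (det = 4.0036): k = 1.58061, ln C = 0.97940, so C = exp(0.97940) = 2.66285.

k = 1.5806, C = 2.6628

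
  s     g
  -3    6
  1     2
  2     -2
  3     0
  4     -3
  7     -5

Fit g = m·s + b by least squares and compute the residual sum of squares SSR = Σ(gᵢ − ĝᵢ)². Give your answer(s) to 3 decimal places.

The normal equations are: 88·m + 14·b = -67;  14·m + 6·b = -2.
(Σs·s = 88, Σs = 14, Σ1 = 6, Σs·g = -67, Σg = -2.)
Δ = 88·6 − 14² = 332.
m = ((-67)·6 − 14·(-2))/332 = -187/166; b = (88·(-2) − 14·(-67))/332 = 381/166.
Residuals: 27/83, 69/83, -339/166, 90/83, -131/166, 49/83; SSR = 1181/166.

SSR = 7.114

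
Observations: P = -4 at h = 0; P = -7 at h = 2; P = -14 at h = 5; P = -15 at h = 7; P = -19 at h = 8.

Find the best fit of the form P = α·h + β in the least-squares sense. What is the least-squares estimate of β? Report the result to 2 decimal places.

β = -3.88

Compute the Gram sums: Σh·h = 142, Σh = 22, Σ1 = 5.
For XᵀP: Σh·P = -341, ΣP = -59.
det = 142·5 − 22² = 226.
α = ((-341)·5 − 22·(-59))/226 = -407/226; β = (142·(-59) − 22·(-341))/226 = -438/113.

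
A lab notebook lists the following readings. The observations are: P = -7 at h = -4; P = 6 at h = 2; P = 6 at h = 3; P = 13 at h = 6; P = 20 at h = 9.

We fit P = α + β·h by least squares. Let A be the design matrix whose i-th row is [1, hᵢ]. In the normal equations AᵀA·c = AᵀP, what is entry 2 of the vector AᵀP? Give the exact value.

316

Entry 2 ↔ basis h, so (AᵀP)_{2} = Σᵢ (h)·Pᵢ = (-4)·(-7) + (2)·(6) + (3)·(6) + (6)·(13) + (9)·(20) = 316.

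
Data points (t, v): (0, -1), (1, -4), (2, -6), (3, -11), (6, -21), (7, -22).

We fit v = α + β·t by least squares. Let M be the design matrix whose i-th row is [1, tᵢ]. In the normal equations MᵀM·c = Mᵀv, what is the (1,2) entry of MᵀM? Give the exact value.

19

Row 1 ↔ basis 1, column 2 ↔ basis t, so (MᵀM)_{1,2} = Σᵢ t = (1)·(0) + (1)·(1) + (1)·(2) + (1)·(3) + (1)·(6) + (1)·(7) = 19.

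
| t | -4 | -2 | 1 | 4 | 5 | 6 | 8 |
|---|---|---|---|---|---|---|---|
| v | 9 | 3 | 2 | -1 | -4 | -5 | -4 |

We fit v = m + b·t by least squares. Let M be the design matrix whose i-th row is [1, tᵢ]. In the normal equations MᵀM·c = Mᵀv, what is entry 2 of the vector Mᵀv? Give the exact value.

Entry 2 ↔ basis t, so (Mᵀv)_{2} = Σᵢ (t)·vᵢ = (-4)·(9) + (-2)·(3) + (1)·(2) + (4)·(-1) + (5)·(-4) + (6)·(-5) + (8)·(-4) = -126.

-126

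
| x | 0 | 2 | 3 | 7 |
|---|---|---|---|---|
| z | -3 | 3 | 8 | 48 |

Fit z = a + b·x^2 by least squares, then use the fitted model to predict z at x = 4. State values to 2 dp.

ẑ = 14.51

With design matrix M, MᵀM = [[4, 62]; [62, 2498]] and Mᵀz = [56, 2436]ᵀ.
Determinant 4·2498 − 62² = 6148.
a = (56·2498 − 62·2436)/6148 = -2786/1537; b = (4·2436 − 62·56)/6148 = 1568/1537.
At x = 4: ẑ = (-2786/1537)·(1) + (1568/1537)·(16) = 22302/1537.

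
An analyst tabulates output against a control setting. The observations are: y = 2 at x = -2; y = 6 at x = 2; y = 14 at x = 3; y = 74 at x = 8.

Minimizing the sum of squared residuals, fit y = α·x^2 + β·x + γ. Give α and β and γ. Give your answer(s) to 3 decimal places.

α = 0.994, β = 1.254, γ = 0.422

Entries of MᵀM: Σx^2·x^2 = 4209, Σx^2·x = 539, Σx^2 = 81, Σx·x = 81, Σx = 11, Σ1 = 4.
For Mᵀy: Σx^2·y = 4894, Σx·y = 642, Σy = 96.
So MᵀM·[α, β, γ]ᵀ = Mᵀy: [[4209, 539, 81]; [539, 81, 11]; [81, 11, 4]]·[α, β, γ]ᵀ = [4894, 642, 96]ᵀ.
Solving the 3×3 system (Gaussian elimination) gives α = 3017/3035, β = 761/607, γ = 1282/3035.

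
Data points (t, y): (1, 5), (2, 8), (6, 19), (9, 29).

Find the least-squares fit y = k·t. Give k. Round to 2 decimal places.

k = 3.25

AᵀA·[k]ᵀ = Aᵀy reads: 122·k = 396.
Hence k = 396 / 122 ≈ 3.2459.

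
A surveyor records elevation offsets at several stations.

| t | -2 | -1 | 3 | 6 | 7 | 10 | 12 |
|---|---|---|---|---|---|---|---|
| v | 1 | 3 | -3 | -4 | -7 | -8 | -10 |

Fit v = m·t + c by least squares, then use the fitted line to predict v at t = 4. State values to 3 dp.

From the data, Σt·t = 343, Σt = 35, Σ1 = 7.
Moment sums: Σt·v = -287, Σv = -28.
Normal equations: [[343, 35]; [35, 7]]·[m, c]ᵀ = [-287, -28]ᵀ.
Determinant 343·7 − 35² = 1176.
m = ((-287)·7 − 35·(-28))/1176 = -7/8; c = (343·(-28) − 35·(-287))/1176 = 3/8.
At t = 4: v̂ = (-7/8)·(4) + (3/8)·(1) = -25/8.

v̂ = -3.125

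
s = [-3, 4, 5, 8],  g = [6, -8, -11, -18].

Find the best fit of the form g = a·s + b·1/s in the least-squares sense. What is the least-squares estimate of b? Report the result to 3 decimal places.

Setting ∂/∂a … = 0 gives: 114·a + 4·b = -249;  4·a + (3301/14400)·b = -169/20.
Eliminating b: (3301/14400)·(row 1) − 4·(row 2) gives (24319/2400)·a = (3301/14400)·(-249) − 4·(-169/20) = -111743/4800, so a = -111743/48638.
Then b = ((-169/20) − 4·(-111743/48638))/(3301/14400) = 78480/24319.

b = 3.227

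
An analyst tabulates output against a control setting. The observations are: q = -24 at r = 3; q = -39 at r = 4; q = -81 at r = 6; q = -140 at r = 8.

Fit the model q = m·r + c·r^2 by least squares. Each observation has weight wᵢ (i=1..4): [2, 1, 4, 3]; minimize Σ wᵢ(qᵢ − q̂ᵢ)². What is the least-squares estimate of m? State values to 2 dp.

Entries of MᵀWM: Σwᵢ·r·r = 370, Σwᵢ·r·r^2 = 2518, Σwᵢ·r^2·r^2 = 17890.
And Σwᵢ·r·q = -5604, Σwᵢ·r^2·q = -39600.
MᵀWM·[m, c]ᵀ = MᵀWq becomes [[370, 2518]; [2518, 17890]]·[m, c]ᵀ = [-5604, -39600]ᵀ.
Δ = 370·17890 − 2518² = 278976.
m = ((-5604)·17890 − 2518·(-39600))/278976 = -22615/11624; c = (370·(-39600) − 2518·(-5604))/278976 = -22547/11624.

m = -1.95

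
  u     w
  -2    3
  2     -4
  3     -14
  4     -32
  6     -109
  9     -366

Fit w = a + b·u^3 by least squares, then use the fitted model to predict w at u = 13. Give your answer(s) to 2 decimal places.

ŵ = -1102.29

Normal-equation sums: Σ1 = 6, Σu^3 = 1036, Σu^3·u^3 = 583050.
Moment sums: Σw = -522, Σu^3·w = -292840.
XᵀX·[a, b]ᵀ = Xᵀw becomes [[6, 1036]; [1036, 583050]]·[a, b]ᵀ = [-522, -292840]ᵀ.
Eliminating b: 583050·(row 1) − 1036·(row 2) gives 2425004·a = 583050·(-522) − 1036·(-292840) = -969860, so a = -242465/606251.
Then b = ((-292840) − 1036·(-242465/606251))/583050 = -304062/606251.
At u = 13: ŵ = (-242465/606251)·(1) + (-304062/606251)·(2197) = -668266679/606251.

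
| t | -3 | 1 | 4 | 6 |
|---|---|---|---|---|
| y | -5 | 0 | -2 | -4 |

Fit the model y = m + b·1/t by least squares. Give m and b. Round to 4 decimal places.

m = -3.7878, b = 3.8317

Normal-equation sums: Σ1 = 4, Σ1/t = 13/12, Σ1/t·1/t = 173/144.
And Σy = -11, Σ1/t·y = 1/2.
So AᵀA·[m, b]ᵀ = Aᵀy: [[4, 13/12]; [13/12, 173/144]]·[m, b]ᵀ = [-11, 1/2]ᵀ.
det = 4·(173/144) − (13/12)² = 523/144.
m = ((-11)·(173/144) − (13/12)·(1/2))/(523/144) = -1981/523; b = (4·(1/2) − (13/12)·(-11))/(523/144) = 2004/523.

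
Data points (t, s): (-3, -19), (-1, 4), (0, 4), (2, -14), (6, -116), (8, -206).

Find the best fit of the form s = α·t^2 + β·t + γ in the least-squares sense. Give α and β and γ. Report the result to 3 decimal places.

From the data, Σt^2·t^2 = 5490, Σt^2·t = 708, Σt^2 = 114, Σt·t = 114, Σt = 12, Σ1 = 6.
For Aᵀs: Σt^2·s = -17583, Σt·s = -2319, Σs = -347.
Inverting the 3×3 Gram matrix, [α, β, γ]ᵀ = [-3485/1146, -2105/1146, 2074/573]ᵀ.

α = -3.041, β = -1.837, γ = 3.620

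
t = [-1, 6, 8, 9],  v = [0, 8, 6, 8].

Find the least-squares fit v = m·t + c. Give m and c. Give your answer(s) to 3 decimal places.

Sums needed: Σt·t = 182, Σt = 22, Σ1 = 4.
For Aᵀv: Σt·v = 168, Σv = 22.
So AᵀA·[m, c]ᵀ = Aᵀv: [[182, 22]; [22, 4]]·[m, c]ᵀ = [168, 22]ᵀ.
Eliminating c: 4·(row 1) − 22·(row 2) gives 244·m = 4·168 − 22·22 = 188, so m = 47/61.
Then c = (22 − 22·(47/61))/4 = 77/61.

m = 0.770, c = 1.262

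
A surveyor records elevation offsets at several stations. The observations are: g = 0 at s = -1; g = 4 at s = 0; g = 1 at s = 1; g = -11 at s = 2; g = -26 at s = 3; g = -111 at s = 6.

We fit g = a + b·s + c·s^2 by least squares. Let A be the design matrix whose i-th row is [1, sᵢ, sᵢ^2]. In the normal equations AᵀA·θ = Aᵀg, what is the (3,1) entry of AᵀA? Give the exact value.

Row 3 ↔ basis s^2, column 1 ↔ basis 1, so (AᵀA)_{3,1} = Σᵢ s^2 = (1)·(1) + (0)·(1) + (1)·(1) + (4)·(1) + (9)·(1) + (36)·(1) = 51.

51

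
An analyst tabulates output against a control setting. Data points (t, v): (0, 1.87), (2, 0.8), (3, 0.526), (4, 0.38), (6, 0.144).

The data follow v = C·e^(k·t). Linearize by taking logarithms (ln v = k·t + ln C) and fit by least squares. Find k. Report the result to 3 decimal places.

With ln vᵢ as the transformed response and tᵢ as the regressor:
Σt = 15.0000, Σ(t)² = 65.0000, Σln v = -3.1452, Σt·ln v = -17.8716.
Equations: 65.0000·k + 15.0000·ln C = -17.8716;  15.0000·k + 5·ln C = -3.1452.
Δ = 65.0000·5 − (15.0000)² = 100.0000; k = (-17.8716·5 − 15.0000·-3.1452)/100.0000 = -0.42180, ln C = (65.0000·-3.1452 − 15.0000·-17.8716)/100.0000 = 0.63638.

k = -0.422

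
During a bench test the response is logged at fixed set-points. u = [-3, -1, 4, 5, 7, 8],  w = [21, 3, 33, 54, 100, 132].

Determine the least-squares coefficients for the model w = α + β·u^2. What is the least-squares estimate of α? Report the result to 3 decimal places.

α = 1.692

Setting ∂/∂α … = 0 gives: 6·α + 164·β = 343;  164·α + 7460·β = 15418.
Δ = 6·7460 − 164² = 17864.
α = (343·7460 − 164·15418)/17864 = 687/406; β = (6·15418 − 164·343)/17864 = 412/203.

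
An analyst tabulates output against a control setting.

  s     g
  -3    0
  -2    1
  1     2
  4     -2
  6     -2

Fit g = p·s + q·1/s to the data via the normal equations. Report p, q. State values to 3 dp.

Entries of AᵀA: Σs·s = 66, Σs·1/s = 5, Σ1/s·1/s = 209/144.
For Aᵀg: Σs·g = -20, Σ1/s·g = 2/3.
Normal equations: [[66, 5]; [5, 209/144]]·[p, q]ᵀ = [-20, 2/3]ᵀ.
Eliminating q: (209/144)·(row 1) − 5·(row 2) gives (1699/24)·p = (209/144)·(-20) − 5·(2/3) = -1165/36, so p = -2330/5097.
Then q = ((2/3) − 5·(-2330/5097))/(209/144) = 3456/1699.

p = -0.457, q = 2.034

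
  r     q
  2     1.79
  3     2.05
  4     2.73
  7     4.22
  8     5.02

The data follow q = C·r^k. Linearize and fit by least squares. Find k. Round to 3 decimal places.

Linearized form: ln q = k·ln r + ln C. From the 5 transformed points,
Over the data: Σln r = 7.2034, Σ(ln r)² = 11.7199, Σln q = 5.3576, Σln r·ln q = 8.7413.
Normal system: [[11.7199, 7.2034]; [7.2034, 5]]·[k, ln C]ᵀ = [8.7413, 5.3576]ᵀ.
Δ = 11.7199·5 − (7.2034)² = 6.7102; k = (8.7413·5 − 7.2034·5.3576)/6.7102 = 0.76200, ln C = (11.7199·5.3576 − 7.2034·8.7413)/6.7102 = -0.02628.

k = 0.762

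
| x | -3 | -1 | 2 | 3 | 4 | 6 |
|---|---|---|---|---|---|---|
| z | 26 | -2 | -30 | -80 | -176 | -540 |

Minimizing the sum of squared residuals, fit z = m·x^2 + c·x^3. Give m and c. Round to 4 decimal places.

m = -3.0652, c = -1.9882

Forming AᵀA = [[1731, 8831]; [8831, 52275]] and Aᵀz = [-22864, -131004]ᵀ gives AᵀA·[m, c]ᵀ = Aᵀz.
det = 1731·52275 − 8831² = 12501464.
m = ((-22864)·52275 − 8831·(-131004))/12501464 = -9579819/3125366; c = (1731·(-131004) − 8831·(-22864))/12501464 = -6213985/3125366.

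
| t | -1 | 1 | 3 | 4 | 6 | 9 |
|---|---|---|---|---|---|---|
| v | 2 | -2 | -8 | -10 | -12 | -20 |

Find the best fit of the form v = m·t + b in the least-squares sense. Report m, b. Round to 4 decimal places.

Compute the Gram sums: Σt·t = 144, Σt = 22, Σ1 = 6.
Moment sums: Σt·v = -320, Σv = -50.
Δ = 144·6 − 22² = 380.
m = ((-320)·6 − 22·(-50))/380 = -41/19; b = (144·(-50) − 22·(-320))/380 = -8/19.

m = -2.1579, b = -0.4211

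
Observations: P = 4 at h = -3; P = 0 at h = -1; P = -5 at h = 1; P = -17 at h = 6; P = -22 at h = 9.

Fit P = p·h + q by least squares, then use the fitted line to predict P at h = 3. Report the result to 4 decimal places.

P̂ = -9.3367

Entries of XᵀX: Σh·h = 128, Σh = 12, Σ1 = 5.
Right-hand side: Σh·P = -317, ΣP = -40.
Normal equations: [[128, 12]; [12, 5]]·[p, q]ᵀ = [-317, -40]ᵀ.
Eliminating q: 5·(row 1) − 12·(row 2) gives 496·p = 5·(-317) − 12·(-40) = -1105, so p = -1105/496.
Then q = ((-40) − 12·(-1105/496))/5 = -329/124.
At h = 3: P̂ = (-1105/496)·(3) + (-329/124)·(1) = -4631/496.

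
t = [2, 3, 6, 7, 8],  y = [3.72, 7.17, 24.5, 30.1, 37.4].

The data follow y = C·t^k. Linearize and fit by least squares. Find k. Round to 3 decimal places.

Taking logs, ln y = k·ln t + ln C, so regress ln y on ln t.
XᵀX = [[13.0084, 7.6089]; [7.6089, 5]], rhs = [22.9620, 13.5085]ᵀ  (here Σln t = 7.6089, Σ(ln t)² = 13.0084, Σln y = 13.5085, Σln t·ln y = 22.9620).
Solving (det = 7.1473): k = 1.68251, ln C = 0.14130.

k = 1.683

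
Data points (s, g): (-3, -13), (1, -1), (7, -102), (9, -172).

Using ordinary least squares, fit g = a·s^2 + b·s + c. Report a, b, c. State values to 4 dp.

With design matrix M, MᵀM = [[9044, 1046, 140]; [1046, 140, 14]; [140, 14, 4]] and Mᵀg = [-19048, -2224, -288]ᵀ.
Solving the 3×3 system (Gaussian elimination) gives a = -5833/2832, b = -551/708, c = 45/16.

a = -2.0597, b = -0.7782, c = 2.8125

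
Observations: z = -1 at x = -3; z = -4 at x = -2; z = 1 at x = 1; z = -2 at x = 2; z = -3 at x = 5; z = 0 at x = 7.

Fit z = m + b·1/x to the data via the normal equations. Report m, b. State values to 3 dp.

m = -1.864, b = 2.163

Compute the Gram sums: Σ1 = 6, Σ1/x = 106/105, Σ1/x·1/x = 36857/22050.
For Mᵀz: Σz = -9, Σ1/x·z = 26/15.
So MᵀM·[m, b]ᵀ = Mᵀz: [[6, 106/105]; [106/105, 36857/22050]]·[m, b]ᵀ = [-9, 26/15]ᵀ.
det = 6·(36857/22050) − (106/105)² = 19867/2205.
m = ((-9)·(36857/22050) − (106/105)·(26/15))/(19867/2205) = -370297/198670; b = (6·(26/15) − (106/105)·(-9))/(19867/2205) = 42966/19867.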